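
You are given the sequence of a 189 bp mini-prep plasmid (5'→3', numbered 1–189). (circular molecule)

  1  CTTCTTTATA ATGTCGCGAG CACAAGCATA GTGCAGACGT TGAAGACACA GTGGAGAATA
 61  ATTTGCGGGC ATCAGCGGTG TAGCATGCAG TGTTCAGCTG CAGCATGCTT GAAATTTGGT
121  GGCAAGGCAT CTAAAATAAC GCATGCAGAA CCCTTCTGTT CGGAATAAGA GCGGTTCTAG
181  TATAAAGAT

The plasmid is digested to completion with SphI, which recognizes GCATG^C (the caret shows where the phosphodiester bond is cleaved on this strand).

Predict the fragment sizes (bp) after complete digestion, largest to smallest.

SphI sites (GCATGC) start at positions 83, 103, 141.
SphI cuts after base 5 of each site (before the last base), so after positions 87, 107, 145.
Circular molecule, 3 cuts → 3 fragments:
  88–107 → 20 bp
  108–145 → 38 bp
  146–189 then 1–87 → 44 + 87 = 131 bp
Sorted largest to smallest: 131, 38, 20 bp.

131, 38, 20 bp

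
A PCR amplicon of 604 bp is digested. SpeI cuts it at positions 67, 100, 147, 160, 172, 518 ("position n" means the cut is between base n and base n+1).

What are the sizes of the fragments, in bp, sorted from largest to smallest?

Linear molecule, 6 cuts → 7 fragments:
  67 − 0 = 67 bp
  100 − 67 = 33 bp
  147 − 100 = 47 bp
  160 − 147 = 13 bp
  172 − 160 = 12 bp
  518 − 172 = 346 bp
  604 − 518 = 86 bp
Sorted largest to smallest: 346, 86, 67, 47, 33, 13, 12 bp.

346, 86, 67, 47, 33, 13, 12 bp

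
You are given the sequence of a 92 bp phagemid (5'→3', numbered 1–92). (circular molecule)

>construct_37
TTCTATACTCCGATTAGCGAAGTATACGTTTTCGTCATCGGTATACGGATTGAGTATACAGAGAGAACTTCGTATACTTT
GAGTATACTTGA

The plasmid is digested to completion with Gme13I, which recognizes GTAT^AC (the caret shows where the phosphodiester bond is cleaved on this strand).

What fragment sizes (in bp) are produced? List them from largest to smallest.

Gme13I sites (GTATAC) start at positions 22, 41, 54, 72, 83.
Gme13I cuts after base 4 of each site, so after positions 25, 44, 57, 75, 86.
Circular molecule, 5 cuts → 5 fragments:
  26–44 → 19 bp
  45–57 → 13 bp
  58–75 → 18 bp
  76–86 → 11 bp
  87–92 then 1–25 → 6 + 25 = 31 bp
Sorted largest to smallest: 31, 19, 18, 13, 11 bp.

31, 19, 18, 13, 11 bp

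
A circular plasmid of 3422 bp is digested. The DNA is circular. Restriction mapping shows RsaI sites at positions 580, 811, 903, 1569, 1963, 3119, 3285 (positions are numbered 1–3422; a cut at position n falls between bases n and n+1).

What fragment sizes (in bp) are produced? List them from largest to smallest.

Circular molecule, 7 cuts → 7 fragments:
  811 − 580 = 231 bp
  903 − 811 = 92 bp
  1569 − 903 = 666 bp
  1963 − 1569 = 394 bp
  3119 − 1963 = 1156 bp
  3285 − 3119 = 166 bp
  wrap: 3422 − 3285 + 580 = 717 bp
Sorted largest to smallest: 1156, 717, 666, 394, 231, 166, 92 bp.

1156, 717, 666, 394, 231, 166, 92 bp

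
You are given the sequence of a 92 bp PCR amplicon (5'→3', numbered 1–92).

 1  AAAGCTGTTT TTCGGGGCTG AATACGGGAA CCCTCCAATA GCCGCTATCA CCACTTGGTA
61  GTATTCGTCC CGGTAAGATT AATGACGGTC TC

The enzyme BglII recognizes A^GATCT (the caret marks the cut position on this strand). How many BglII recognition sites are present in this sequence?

0

No occurrence of AGATCT is present in the sequence.
BglII does not cut: 0 sites.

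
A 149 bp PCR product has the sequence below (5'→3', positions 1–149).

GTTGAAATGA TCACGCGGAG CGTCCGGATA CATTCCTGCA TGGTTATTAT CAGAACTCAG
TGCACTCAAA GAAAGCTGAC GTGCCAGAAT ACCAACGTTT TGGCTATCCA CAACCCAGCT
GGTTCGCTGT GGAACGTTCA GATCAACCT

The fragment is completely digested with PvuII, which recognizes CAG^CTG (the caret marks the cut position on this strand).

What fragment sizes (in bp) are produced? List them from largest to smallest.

The PvuII site (CAGCTG) starts at position 116.
PvuII cuts after base 3 of each site, so after position 118.
Linear molecule, 1 cut → 2 fragments:
  1–118 → 118 bp
  119–149 → 31 bp
Sorted largest to smallest: 118, 31 bp.

118, 31 bp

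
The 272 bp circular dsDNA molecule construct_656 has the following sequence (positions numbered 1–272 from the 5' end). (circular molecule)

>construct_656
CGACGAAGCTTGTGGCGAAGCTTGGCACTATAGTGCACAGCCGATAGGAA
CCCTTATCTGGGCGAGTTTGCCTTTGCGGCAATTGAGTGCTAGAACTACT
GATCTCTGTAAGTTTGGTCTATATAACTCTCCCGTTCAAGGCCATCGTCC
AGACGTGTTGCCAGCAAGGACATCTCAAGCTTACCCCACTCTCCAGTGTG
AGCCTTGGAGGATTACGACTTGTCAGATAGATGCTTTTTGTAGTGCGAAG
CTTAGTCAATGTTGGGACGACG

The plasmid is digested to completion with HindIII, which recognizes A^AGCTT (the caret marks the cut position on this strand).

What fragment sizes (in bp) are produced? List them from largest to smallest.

159, 71, 30, 12 bp

HindIII sites (AAGCTT) start at positions 6, 18, 177, 248.
HindIII cuts after the first base of each site, so after positions 6, 18, 177, 248.
Circular molecule, 4 cuts → 4 fragments:
  7–18 → 12 bp
  19–177 → 159 bp
  178–248 → 71 bp
  249–272 then 1–6 → 24 + 6 = 30 bp
Sorted largest to smallest: 159, 71, 30, 12 bp.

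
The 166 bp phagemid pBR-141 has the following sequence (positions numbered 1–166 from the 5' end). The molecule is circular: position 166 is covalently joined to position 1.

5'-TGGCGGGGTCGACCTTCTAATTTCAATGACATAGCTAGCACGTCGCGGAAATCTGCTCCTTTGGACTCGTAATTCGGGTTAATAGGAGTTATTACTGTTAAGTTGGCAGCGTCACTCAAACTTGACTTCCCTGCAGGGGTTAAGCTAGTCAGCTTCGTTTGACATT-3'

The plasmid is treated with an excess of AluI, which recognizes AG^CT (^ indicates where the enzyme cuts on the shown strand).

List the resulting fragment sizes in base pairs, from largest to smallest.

110, 48, 8 bp

AluI sites (AGCT) start at positions 33, 143, 151.
AluI cuts after base 2 of each site, so after positions 34, 144, 152.
Circular molecule, 3 cuts → 3 fragments:
  35–144 → 110 bp
  145–152 → 8 bp
  153–166 then 1–34 → 14 + 34 = 48 bp
Sorted largest to smallest: 110, 48, 8 bp.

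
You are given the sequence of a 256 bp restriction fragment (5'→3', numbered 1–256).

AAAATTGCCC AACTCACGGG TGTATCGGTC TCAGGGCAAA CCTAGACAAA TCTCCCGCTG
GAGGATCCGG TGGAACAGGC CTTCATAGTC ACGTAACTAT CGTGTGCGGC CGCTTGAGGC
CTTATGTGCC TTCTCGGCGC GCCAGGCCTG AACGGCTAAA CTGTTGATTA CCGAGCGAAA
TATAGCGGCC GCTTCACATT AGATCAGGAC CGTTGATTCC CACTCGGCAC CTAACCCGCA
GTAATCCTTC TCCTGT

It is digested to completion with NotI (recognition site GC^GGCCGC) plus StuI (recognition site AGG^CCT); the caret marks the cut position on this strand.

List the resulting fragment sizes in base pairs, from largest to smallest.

79, 70, 40, 28, 27, 12 bp

NotI sites (GCGGCCGC) start at positions 106, 185.
NotI cuts after base 2 of each site, so after positions 107, 186.
StuI sites (AGGCCT) start at positions 77, 117, 144.
StuI cuts after base 3 of each site, so after positions 79, 119, 146.
Combined cut positions: 79, 107, 119, 146, 186.
Linear molecule, 5 cuts → 6 fragments:
  1–79 → 79 bp
  80–107 → 28 bp
  108–119 → 12 bp
  120–146 → 27 bp
  147–186 → 40 bp
  187–256 → 70 bp
Sorted largest to smallest: 79, 70, 40, 28, 27, 12 bp.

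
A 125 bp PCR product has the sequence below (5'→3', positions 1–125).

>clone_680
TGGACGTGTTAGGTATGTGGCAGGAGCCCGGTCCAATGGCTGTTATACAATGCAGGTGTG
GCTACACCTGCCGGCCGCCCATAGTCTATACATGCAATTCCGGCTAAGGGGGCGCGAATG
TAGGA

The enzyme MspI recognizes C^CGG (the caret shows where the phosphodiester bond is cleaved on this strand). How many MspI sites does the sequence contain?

CCGG occurs starting at positions 28, 71, 100.
MspI cuts at 3 sites.

3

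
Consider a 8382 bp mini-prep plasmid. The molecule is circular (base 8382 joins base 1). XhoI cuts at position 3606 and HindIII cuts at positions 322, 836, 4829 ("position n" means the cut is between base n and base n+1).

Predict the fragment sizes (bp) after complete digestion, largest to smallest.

Combined cut positions (sorted): 322, 836, 3606, 4829.
Circular molecule, 4 cuts → 4 fragments:
  836 − 322 = 514 bp
  3606 − 836 = 2770 bp
  4829 − 3606 = 1223 bp
  wrap: 8382 − 4829 + 322 = 3875 bp
Sorted largest to smallest: 3875, 2770, 1223, 514 bp.

3875, 2770, 1223, 514 bp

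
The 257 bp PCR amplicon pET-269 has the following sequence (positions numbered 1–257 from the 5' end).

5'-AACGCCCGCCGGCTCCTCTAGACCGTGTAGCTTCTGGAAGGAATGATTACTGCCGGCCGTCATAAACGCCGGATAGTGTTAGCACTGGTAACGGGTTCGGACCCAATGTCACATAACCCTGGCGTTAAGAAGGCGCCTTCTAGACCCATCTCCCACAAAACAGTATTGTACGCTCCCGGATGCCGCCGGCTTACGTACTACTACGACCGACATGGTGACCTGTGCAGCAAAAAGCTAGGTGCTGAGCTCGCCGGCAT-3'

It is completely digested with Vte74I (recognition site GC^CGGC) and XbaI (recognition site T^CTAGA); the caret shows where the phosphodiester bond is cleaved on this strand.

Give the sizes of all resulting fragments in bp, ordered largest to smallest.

Vte74I sites (GCCGGC) start at positions 8, 52, 185, 250.
Vte74I cuts after base 2 of each site, so after positions 9, 53, 186, 251.
XbaI sites (TCTAGA) start at positions 17, 139.
XbaI cuts after the first base of each site, so after positions 17, 139.
Combined cut positions: 9, 17, 53, 139, 186, 251.
Linear molecule, 6 cuts → 7 fragments:
  1–9 → 9 bp
  10–17 → 8 bp
  18–53 → 36 bp
  54–139 → 86 bp
  140–186 → 47 bp
  187–251 → 65 bp
  252–257 → 6 bp
Sorted largest to smallest: 86, 65, 47, 36, 9, 8, 6 bp.

86, 65, 47, 36, 9, 8, 6 bp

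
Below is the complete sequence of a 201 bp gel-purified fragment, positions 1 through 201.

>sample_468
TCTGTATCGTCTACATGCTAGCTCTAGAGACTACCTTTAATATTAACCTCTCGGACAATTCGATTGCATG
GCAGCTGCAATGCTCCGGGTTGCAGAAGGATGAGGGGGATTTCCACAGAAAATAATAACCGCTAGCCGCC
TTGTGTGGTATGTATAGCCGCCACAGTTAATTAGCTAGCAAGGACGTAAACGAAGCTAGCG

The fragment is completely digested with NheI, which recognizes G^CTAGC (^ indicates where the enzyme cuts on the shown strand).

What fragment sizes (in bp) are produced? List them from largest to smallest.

NheI sites (GCTAGC) start at positions 17, 131, 174, 195.
NheI cuts after the first base of each site, so after positions 17, 131, 174, 195.
Linear molecule, 4 cuts → 5 fragments:
  1–17 → 17 bp
  18–131 → 114 bp
  132–174 → 43 bp
  175–195 → 21 bp
  196–201 → 6 bp
Sorted largest to smallest: 114, 43, 21, 17, 6 bp.

114, 43, 21, 17, 6 bp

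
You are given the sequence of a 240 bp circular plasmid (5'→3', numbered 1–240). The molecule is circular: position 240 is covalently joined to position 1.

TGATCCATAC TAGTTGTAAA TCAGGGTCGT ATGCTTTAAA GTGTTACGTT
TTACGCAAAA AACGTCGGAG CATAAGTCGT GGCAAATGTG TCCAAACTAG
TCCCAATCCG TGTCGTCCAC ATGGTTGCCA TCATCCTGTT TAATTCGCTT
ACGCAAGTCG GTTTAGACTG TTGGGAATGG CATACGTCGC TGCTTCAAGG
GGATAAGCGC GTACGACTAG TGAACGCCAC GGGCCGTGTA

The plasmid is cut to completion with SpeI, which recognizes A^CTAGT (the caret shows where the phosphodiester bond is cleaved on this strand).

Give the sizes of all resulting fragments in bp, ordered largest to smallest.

120, 87, 33 bp

SpeI sites (ACTAGT) start at positions 9, 96, 216.
SpeI cuts after the first base of each site, so after positions 9, 96, 216.
Circular molecule, 3 cuts → 3 fragments:
  10–96 → 87 bp
  97–216 → 120 bp
  217–240 then 1–9 → 24 + 9 = 33 bp
Sorted largest to smallest: 120, 87, 33 bp.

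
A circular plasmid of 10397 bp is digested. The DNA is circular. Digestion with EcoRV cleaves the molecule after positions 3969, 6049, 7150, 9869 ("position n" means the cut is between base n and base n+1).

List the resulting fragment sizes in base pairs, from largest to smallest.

Circular molecule, 4 cuts → 4 fragments:
  6049 − 3969 = 2080 bp
  7150 − 6049 = 1101 bp
  9869 − 7150 = 2719 bp
  wrap: 10397 − 9869 + 3969 = 4497 bp
Sorted largest to smallest: 4497, 2719, 2080, 1101 bp.

4497, 2719, 2080, 1101 bp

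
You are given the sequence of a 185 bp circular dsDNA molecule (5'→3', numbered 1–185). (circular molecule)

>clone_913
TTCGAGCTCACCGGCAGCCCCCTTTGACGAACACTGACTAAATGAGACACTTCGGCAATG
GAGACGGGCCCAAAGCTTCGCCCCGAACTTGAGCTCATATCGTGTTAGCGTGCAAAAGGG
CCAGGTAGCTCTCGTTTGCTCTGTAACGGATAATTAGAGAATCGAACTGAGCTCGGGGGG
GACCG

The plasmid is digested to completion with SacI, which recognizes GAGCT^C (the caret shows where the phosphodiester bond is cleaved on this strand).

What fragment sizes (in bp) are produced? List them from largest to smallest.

87, 78, 20 bp

SacI sites (GAGCTC) start at positions 4, 91, 169.
SacI cuts after base 5 of each site (before the last base), so after positions 8, 95, 173.
Circular molecule, 3 cuts → 3 fragments:
  9–95 → 87 bp
  96–173 → 78 bp
  174–185 then 1–8 → 12 + 8 = 20 bp
Sorted largest to smallest: 87, 78, 20 bp.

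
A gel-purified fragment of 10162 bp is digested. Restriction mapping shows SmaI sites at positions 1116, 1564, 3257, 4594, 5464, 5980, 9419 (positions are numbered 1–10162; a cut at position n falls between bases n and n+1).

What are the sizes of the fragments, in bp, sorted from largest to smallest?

Linear molecule, 7 cuts → 8 fragments:
  1116 − 0 = 1116 bp
  1564 − 1116 = 448 bp
  3257 − 1564 = 1693 bp
  4594 − 3257 = 1337 bp
  5464 − 4594 = 870 bp
  5980 − 5464 = 516 bp
  9419 − 5980 = 3439 bp
  10162 − 9419 = 743 bp
Sorted largest to smallest: 3439, 1693, 1337, 1116, 870, 743, 516, 448 bp.

3439, 1693, 1337, 1116, 870, 743, 516, 448 bp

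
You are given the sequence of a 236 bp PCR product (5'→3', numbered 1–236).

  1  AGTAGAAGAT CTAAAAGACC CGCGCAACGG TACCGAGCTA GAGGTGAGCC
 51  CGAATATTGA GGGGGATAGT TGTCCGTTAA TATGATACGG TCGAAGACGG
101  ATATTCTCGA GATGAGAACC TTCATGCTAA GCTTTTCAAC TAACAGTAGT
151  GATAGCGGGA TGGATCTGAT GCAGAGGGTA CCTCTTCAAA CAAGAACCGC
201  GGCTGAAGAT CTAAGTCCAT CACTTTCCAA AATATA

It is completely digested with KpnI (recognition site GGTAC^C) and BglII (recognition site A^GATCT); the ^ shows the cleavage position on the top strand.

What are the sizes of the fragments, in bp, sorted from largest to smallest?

KpnI sites (GGTACC) start at positions 29, 177.
KpnI cuts after base 5 of each site (before the last base), so after positions 33, 181.
BglII sites (AGATCT) start at positions 7, 207.
BglII cuts after the first base of each site, so after positions 7, 207.
Combined cut positions: 7, 33, 181, 207.
Linear molecule, 4 cuts → 5 fragments:
  1–7 → 7 bp
  8–33 → 26 bp
  34–181 → 148 bp
  182–207 → 26 bp
  208–236 → 29 bp
Sorted largest to smallest: 148, 29, 26, 26, 7 bp.

148, 29, 26, 26, 7 bp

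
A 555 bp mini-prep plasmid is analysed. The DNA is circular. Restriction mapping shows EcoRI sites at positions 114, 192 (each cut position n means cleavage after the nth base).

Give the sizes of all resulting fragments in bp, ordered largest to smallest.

477, 78 bp

Circular molecule, 2 cuts → 2 fragments:
  192 − 114 = 78 bp
  wrap: 555 − 192 + 114 = 477 bp
Sorted largest to smallest: 477, 78 bp.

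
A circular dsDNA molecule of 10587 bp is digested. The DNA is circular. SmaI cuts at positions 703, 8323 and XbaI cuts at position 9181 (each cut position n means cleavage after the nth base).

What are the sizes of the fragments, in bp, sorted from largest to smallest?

Combined cut positions (sorted): 703, 8323, 9181.
Circular molecule, 3 cuts → 3 fragments:
  8323 − 703 = 7620 bp
  9181 − 8323 = 858 bp
  wrap: 10587 − 9181 + 703 = 2109 bp
Sorted largest to smallest: 7620, 2109, 858 bp.

7620, 2109, 858 bp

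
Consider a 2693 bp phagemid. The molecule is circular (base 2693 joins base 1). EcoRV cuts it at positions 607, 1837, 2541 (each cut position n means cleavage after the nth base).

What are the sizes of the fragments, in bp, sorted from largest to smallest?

Circular molecule, 3 cuts → 3 fragments:
  1837 − 607 = 1230 bp
  2541 − 1837 = 704 bp
  wrap: 2693 − 2541 + 607 = 759 bp
Sorted largest to smallest: 1230, 759, 704 bp.

1230, 759, 704 bp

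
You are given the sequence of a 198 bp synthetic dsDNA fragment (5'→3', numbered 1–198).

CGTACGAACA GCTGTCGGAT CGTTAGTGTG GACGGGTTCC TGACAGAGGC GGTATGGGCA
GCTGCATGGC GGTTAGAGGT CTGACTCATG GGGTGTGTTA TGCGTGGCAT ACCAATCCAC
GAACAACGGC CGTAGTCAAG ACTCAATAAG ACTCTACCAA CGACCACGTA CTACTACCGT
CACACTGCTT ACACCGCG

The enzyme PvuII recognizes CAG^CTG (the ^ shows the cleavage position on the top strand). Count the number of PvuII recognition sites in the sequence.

2

CAGCTG occurs starting at positions 9, 59.
PvuII cuts at 2 sites.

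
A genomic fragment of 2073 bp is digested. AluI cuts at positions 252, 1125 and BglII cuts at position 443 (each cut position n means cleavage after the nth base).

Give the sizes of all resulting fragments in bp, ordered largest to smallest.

948, 682, 252, 191 bp

Combined cut positions (sorted): 252, 443, 1125.
Linear molecule, 3 cuts → 4 fragments:
  252 − 0 = 252 bp
  443 − 252 = 191 bp
  1125 − 443 = 682 bp
  2073 − 1125 = 948 bp
Sorted largest to smallest: 948, 682, 252, 191 bp.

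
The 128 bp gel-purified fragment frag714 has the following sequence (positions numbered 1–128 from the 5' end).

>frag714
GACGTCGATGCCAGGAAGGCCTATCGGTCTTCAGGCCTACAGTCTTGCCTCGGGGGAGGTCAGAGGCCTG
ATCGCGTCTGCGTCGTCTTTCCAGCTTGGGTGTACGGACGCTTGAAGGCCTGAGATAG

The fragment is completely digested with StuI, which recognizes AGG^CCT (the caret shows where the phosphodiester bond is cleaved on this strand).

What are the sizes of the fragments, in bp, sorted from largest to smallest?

StuI sites (AGGCCT) start at positions 17, 33, 64, 116.
StuI cuts after base 3 of each site, so after positions 19, 35, 66, 118.
Linear molecule, 4 cuts → 5 fragments:
  1–19 → 19 bp
  20–35 → 16 bp
  36–66 → 31 bp
  67–118 → 52 bp
  119–128 → 10 bp
Sorted largest to smallest: 52, 31, 19, 16, 10 bp.

52, 31, 19, 16, 10 bp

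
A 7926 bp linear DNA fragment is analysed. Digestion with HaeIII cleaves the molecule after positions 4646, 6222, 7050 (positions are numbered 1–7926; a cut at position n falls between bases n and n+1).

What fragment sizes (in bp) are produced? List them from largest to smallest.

Linear molecule, 3 cuts → 4 fragments:
  4646 − 0 = 4646 bp
  6222 − 4646 = 1576 bp
  7050 − 6222 = 828 bp
  7926 − 7050 = 876 bp
Sorted largest to smallest: 4646, 1576, 876, 828 bp.

4646, 1576, 876, 828 bp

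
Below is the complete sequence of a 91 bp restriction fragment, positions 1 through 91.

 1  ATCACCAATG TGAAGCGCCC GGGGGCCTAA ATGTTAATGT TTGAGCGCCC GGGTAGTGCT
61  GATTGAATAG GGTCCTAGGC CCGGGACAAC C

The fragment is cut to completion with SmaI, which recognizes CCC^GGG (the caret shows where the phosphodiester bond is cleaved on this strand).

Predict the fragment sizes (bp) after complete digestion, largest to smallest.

SmaI sites (CCCGGG) start at positions 18, 48, 80.
SmaI cuts after base 3 of each site, so after positions 20, 50, 82.
Linear molecule, 3 cuts → 4 fragments:
  1–20 → 20 bp
  21–50 → 30 bp
  51–82 → 32 bp
  83–91 → 9 bp
Sorted largest to smallest: 32, 30, 20, 9 bp.

32, 30, 20, 9 bp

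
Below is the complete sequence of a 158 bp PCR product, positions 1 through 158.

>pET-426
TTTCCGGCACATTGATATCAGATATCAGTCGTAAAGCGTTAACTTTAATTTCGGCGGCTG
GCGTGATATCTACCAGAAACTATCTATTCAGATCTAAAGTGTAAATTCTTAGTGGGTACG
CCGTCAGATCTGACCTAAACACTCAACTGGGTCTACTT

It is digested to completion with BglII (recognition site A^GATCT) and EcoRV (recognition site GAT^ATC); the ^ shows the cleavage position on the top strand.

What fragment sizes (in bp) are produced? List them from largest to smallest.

BglII sites (AGATCT) start at positions 90, 126.
BglII cuts after the first base of each site, so after positions 90, 126.
EcoRV sites (GATATC) start at positions 14, 21, 65.
EcoRV cuts after base 3 of each site, so after positions 16, 23, 67.
Combined cut positions: 16, 23, 67, 90, 126.
Linear molecule, 5 cuts → 6 fragments:
  1–16 → 16 bp
  17–23 → 7 bp
  24–67 → 44 bp
  68–90 → 23 bp
  91–126 → 36 bp
  127–158 → 32 bp
Sorted largest to smallest: 44, 36, 32, 23, 16, 7 bp.

44, 36, 32, 23, 16, 7 bp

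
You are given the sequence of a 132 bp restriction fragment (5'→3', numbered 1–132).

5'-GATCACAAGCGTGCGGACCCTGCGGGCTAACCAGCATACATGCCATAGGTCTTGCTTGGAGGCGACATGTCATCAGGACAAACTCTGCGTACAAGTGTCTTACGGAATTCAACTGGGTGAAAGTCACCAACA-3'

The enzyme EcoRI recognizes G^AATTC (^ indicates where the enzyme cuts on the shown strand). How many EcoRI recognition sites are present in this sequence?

1

GAATTC occurs starting at position 105.
EcoRI cuts at 1 site.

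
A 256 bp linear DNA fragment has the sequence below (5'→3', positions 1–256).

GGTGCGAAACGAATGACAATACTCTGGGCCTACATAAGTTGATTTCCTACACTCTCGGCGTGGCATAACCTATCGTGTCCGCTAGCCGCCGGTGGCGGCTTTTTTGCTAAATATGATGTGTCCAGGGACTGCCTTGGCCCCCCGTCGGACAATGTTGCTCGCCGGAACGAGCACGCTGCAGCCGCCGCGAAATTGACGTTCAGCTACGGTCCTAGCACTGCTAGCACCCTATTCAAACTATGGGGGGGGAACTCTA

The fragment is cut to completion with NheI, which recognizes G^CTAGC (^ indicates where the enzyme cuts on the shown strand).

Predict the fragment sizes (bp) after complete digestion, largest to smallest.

NheI sites (GCTAGC) start at positions 81, 220.
NheI cuts after the first base of each site, so after positions 81, 220.
Linear molecule, 2 cuts → 3 fragments:
  1–81 → 81 bp
  82–220 → 139 bp
  221–256 → 36 bp
Sorted largest to smallest: 139, 81, 36 bp.

139, 81, 36 bp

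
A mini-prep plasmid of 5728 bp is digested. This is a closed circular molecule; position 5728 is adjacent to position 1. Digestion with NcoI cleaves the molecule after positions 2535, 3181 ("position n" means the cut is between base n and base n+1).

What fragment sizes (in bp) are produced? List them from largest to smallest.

Circular molecule, 2 cuts → 2 fragments:
  3181 − 2535 = 646 bp
  wrap: 5728 − 3181 + 2535 = 5082 bp
Sorted largest to smallest: 5082, 646 bp.

5082, 646 bp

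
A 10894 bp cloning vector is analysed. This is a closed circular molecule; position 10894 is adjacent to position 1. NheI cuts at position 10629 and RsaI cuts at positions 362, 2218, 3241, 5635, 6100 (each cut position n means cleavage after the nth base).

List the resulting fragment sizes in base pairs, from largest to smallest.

4529, 2394, 1856, 1023, 627, 465 bp

Combined cut positions (sorted): 362, 2218, 3241, 5635, 6100, 10629.
Circular molecule, 6 cuts → 6 fragments:
  2218 − 362 = 1856 bp
  3241 − 2218 = 1023 bp
  5635 − 3241 = 2394 bp
  6100 − 5635 = 465 bp
  10629 − 6100 = 4529 bp
  wrap: 10894 − 10629 + 362 = 627 bp
Sorted largest to smallest: 4529, 2394, 1856, 1023, 627, 465 bp.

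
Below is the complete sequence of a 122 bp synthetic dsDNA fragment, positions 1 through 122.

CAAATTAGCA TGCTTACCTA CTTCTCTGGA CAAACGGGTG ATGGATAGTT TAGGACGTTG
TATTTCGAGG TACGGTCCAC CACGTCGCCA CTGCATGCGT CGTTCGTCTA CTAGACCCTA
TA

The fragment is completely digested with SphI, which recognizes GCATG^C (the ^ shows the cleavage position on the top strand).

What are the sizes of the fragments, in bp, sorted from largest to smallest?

SphI sites (GCATGC) start at positions 8, 93.
SphI cuts after base 5 of each site (before the last base), so after positions 12, 97.
Linear molecule, 2 cuts → 3 fragments:
  1–12 → 12 bp
  13–97 → 85 bp
  98–122 → 25 bp
Sorted largest to smallest: 85, 25, 12 bp.

85, 25, 12 bp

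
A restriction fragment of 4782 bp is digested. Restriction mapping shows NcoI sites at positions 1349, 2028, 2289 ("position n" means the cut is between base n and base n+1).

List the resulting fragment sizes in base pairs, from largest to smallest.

Linear molecule, 3 cuts → 4 fragments:
  1349 − 0 = 1349 bp
  2028 − 1349 = 679 bp
  2289 − 2028 = 261 bp
  4782 − 2289 = 2493 bp
Sorted largest to smallest: 2493, 1349, 679, 261 bp.

2493, 1349, 679, 261 bp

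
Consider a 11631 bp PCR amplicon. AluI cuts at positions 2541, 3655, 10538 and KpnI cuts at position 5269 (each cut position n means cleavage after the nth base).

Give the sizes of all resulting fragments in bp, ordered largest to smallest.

Combined cut positions (sorted): 2541, 3655, 5269, 10538.
Linear molecule, 4 cuts → 5 fragments:
  2541 − 0 = 2541 bp
  3655 − 2541 = 1114 bp
  5269 − 3655 = 1614 bp
  10538 − 5269 = 5269 bp
  11631 − 10538 = 1093 bp
Sorted largest to smallest: 5269, 2541, 1614, 1114, 1093 bp.

5269, 2541, 1614, 1114, 1093 bp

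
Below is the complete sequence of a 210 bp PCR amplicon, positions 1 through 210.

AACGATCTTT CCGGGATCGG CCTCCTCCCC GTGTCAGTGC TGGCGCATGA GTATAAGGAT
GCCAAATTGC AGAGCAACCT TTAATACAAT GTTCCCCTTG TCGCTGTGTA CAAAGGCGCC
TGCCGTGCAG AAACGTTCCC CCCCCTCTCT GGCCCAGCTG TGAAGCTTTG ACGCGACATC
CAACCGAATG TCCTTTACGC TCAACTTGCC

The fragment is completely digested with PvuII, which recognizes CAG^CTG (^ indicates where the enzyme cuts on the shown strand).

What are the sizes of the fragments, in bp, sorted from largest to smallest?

The PvuII site (CAGCTG) starts at position 155.
PvuII cuts after base 3 of each site, so after position 157.
Linear molecule, 1 cut → 2 fragments:
  1–157 → 157 bp
  158–210 → 53 bp
Sorted largest to smallest: 157, 53 bp.

157, 53 bp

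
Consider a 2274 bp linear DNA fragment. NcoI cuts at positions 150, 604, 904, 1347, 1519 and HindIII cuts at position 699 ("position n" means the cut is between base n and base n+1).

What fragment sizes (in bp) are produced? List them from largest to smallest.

Combined cut positions (sorted): 150, 604, 699, 904, 1347, 1519.
Linear molecule, 6 cuts → 7 fragments:
  150 − 0 = 150 bp
  604 − 150 = 454 bp
  699 − 604 = 95 bp
  904 − 699 = 205 bp
  1347 − 904 = 443 bp
  1519 − 1347 = 172 bp
  2274 − 1519 = 755 bp
Sorted largest to smallest: 755, 454, 443, 205, 172, 150, 95 bp.

755, 454, 443, 205, 172, 150, 95 bp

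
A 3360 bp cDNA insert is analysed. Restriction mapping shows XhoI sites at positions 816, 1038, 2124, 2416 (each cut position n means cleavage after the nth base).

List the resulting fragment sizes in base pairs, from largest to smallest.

1086, 944, 816, 292, 222 bp

Linear molecule, 4 cuts → 5 fragments:
  816 − 0 = 816 bp
  1038 − 816 = 222 bp
  2124 − 1038 = 1086 bp
  2416 − 2124 = 292 bp
  3360 − 2416 = 944 bp
Sorted largest to smallest: 1086, 944, 816, 292, 222 bp.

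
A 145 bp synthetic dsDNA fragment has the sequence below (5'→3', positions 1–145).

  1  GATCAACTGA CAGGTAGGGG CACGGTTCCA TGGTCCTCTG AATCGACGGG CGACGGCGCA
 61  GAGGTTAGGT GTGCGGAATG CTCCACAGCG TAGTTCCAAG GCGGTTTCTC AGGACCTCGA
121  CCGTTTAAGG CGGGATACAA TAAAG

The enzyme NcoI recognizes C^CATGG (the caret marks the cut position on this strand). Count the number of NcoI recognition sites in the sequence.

1

CCATGG occurs starting at position 28.
NcoI cuts at 1 site.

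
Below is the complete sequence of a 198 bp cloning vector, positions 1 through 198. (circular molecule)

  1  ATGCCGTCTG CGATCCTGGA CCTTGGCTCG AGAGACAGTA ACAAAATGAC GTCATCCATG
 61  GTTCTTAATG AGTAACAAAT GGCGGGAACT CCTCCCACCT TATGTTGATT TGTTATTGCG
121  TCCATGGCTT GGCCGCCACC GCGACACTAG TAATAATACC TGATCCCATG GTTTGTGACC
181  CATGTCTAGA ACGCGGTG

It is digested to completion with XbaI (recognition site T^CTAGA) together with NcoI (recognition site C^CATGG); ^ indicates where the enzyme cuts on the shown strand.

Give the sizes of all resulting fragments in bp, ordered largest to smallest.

69, 66, 44, 19 bp

The XbaI site (TCTAGA) starts at position 185.
XbaI cuts after the first base of each site, so after position 185.
NcoI sites (CCATGG) start at positions 56, 122, 166.
NcoI cuts after the first base of each site, so after positions 56, 122, 166.
Combined cut positions: 56, 122, 166, 185.
Circular molecule, 4 cuts → 4 fragments:
  57–122 → 66 bp
  123–166 → 44 bp
  167–185 → 19 bp
  186–198 then 1–56 → 13 + 56 = 69 bp
Sorted largest to smallest: 69, 66, 44, 19 bp.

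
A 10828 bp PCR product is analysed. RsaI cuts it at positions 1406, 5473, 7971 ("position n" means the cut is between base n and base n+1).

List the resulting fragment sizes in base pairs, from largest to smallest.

Linear molecule, 3 cuts → 4 fragments:
  1406 − 0 = 1406 bp
  5473 − 1406 = 4067 bp
  7971 − 5473 = 2498 bp
  10828 − 7971 = 2857 bp
Sorted largest to smallest: 4067, 2857, 2498, 1406 bp.

4067, 2857, 2498, 1406 bp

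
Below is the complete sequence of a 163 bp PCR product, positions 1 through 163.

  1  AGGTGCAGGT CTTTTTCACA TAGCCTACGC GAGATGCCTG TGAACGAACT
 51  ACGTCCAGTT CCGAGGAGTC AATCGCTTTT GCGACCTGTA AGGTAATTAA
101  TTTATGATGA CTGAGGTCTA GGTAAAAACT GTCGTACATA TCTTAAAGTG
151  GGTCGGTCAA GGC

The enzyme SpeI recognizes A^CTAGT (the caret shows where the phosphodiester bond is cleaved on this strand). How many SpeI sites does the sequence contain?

0

No occurrence of ACTAGT is present in the sequence.
SpeI does not cut: 0 sites.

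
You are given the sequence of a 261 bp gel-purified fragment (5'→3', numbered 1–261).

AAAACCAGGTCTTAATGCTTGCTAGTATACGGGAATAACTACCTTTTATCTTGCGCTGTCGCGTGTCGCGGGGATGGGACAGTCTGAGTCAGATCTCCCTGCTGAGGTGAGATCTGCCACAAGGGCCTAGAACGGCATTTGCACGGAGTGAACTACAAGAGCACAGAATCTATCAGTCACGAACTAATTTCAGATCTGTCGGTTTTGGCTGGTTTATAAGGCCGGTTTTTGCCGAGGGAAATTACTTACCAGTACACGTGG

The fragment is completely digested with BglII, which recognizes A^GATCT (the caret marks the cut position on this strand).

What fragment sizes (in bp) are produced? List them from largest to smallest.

BglII sites (AGATCT) start at positions 91, 110, 192.
BglII cuts after the first base of each site, so after positions 91, 110, 192.
Linear molecule, 3 cuts → 4 fragments:
  1–91 → 91 bp
  92–110 → 19 bp
  111–192 → 82 bp
  193–261 → 69 bp
Sorted largest to smallest: 91, 82, 69, 19 bp.

91, 82, 69, 19 bp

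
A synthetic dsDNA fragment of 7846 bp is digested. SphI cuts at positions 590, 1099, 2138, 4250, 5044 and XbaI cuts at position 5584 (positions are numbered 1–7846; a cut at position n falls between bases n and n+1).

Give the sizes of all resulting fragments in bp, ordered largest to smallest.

2262, 2112, 1039, 794, 590, 540, 509 bp

Combined cut positions (sorted): 590, 1099, 2138, 4250, 5044, 5584.
Linear molecule, 6 cuts → 7 fragments:
  590 − 0 = 590 bp
  1099 − 590 = 509 bp
  2138 − 1099 = 1039 bp
  4250 − 2138 = 2112 bp
  5044 − 4250 = 794 bp
  5584 − 5044 = 540 bp
  7846 − 5584 = 2262 bp
Sorted largest to smallest: 2262, 2112, 1039, 794, 590, 540, 509 bp.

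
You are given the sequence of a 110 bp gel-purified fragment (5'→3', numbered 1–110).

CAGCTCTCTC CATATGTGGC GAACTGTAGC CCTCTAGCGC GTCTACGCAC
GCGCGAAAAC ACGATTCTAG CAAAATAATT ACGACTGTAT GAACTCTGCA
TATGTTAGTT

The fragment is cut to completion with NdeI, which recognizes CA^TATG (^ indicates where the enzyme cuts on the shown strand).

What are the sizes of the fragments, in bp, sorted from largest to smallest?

NdeI sites (CATATG) start at positions 11, 99.
NdeI cuts after base 2 of each site, so after positions 12, 100.
Linear molecule, 2 cuts → 3 fragments:
  1–12 → 12 bp
  13–100 → 88 bp
  101–110 → 10 bp
Sorted largest to smallest: 88, 12, 10 bp.

88, 12, 10 bp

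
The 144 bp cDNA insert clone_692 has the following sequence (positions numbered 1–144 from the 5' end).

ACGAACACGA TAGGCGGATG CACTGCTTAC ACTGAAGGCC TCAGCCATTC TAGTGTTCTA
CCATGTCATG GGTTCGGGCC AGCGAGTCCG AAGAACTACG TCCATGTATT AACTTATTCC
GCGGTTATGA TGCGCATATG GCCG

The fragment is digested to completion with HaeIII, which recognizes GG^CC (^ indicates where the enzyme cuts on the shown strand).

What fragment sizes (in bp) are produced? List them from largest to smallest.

HaeIII sites (GGCC) start at positions 37, 77, 140.
HaeIII cuts after base 2 of each site, so after positions 38, 78, 141.
Linear molecule, 3 cuts → 4 fragments:
  1–38 → 38 bp
  39–78 → 40 bp
  79–141 → 63 bp
  142–144 → 3 bp
Sorted largest to smallest: 63, 40, 38, 3 bp.

63, 40, 38, 3 bp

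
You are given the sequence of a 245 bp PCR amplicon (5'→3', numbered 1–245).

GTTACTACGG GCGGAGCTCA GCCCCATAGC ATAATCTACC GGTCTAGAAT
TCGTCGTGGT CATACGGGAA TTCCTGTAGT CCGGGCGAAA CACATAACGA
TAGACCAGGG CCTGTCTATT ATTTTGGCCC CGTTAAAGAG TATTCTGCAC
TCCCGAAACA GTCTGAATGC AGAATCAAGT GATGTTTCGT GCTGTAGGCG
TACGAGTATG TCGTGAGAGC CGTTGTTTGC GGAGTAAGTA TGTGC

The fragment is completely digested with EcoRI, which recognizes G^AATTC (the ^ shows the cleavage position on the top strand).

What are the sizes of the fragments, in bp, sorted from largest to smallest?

177, 47, 21 bp

EcoRI sites (GAATTC) start at positions 47, 68.
EcoRI cuts after the first base of each site, so after positions 47, 68.
Linear molecule, 2 cuts → 3 fragments:
  1–47 → 47 bp
  48–68 → 21 bp
  69–245 → 177 bp
Sorted largest to smallest: 177, 47, 21 bp.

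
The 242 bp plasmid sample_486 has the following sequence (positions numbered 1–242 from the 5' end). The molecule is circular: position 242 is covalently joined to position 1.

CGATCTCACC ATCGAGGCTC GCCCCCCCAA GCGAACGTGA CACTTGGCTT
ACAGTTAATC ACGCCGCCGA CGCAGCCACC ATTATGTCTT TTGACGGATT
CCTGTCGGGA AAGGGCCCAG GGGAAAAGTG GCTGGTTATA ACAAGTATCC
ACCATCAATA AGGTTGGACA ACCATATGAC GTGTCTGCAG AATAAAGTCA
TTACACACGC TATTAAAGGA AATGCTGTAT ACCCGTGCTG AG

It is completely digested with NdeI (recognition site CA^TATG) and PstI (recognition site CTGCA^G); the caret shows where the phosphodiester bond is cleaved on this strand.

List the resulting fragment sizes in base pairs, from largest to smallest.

227, 15 bp

The NdeI site (CATATG) starts at position 173.
NdeI cuts after base 2 of each site, so after position 174.
The PstI site (CTGCAG) starts at position 185.
PstI cuts after base 5 of each site (before the last base), so after position 189.
Combined cut positions: 174, 189.
Circular molecule, 2 cuts → 2 fragments:
  175–189 → 15 bp
  190–242 then 1–174 → 53 + 174 = 227 bp
Sorted largest to smallest: 227, 15 bp.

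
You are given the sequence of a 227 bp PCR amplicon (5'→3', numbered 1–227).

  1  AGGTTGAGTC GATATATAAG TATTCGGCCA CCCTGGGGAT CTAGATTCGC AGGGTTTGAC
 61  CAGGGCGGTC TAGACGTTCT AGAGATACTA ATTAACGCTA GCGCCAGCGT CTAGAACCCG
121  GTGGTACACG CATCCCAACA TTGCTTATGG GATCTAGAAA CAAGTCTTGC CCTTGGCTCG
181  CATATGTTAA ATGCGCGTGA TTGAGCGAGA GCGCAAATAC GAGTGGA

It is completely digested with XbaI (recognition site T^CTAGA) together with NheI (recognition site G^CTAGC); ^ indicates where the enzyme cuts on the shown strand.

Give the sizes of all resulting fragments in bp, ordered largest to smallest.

XbaI sites (TCTAGA) start at positions 40, 69, 78, 110, 153.
XbaI cuts after the first base of each site, so after positions 40, 69, 78, 110, 153.
The NheI site (GCTAGC) starts at position 97.
NheI cuts after the first base of each site, so after position 97.
Combined cut positions: 40, 69, 78, 97, 110, 153.
Linear molecule, 6 cuts → 7 fragments:
  1–40 → 40 bp
  41–69 → 29 bp
  70–78 → 9 bp
  79–97 → 19 bp
  98–110 → 13 bp
  111–153 → 43 bp
  154–227 → 74 bp
Sorted largest to smallest: 74, 43, 40, 29, 19, 13, 9 bp.

74, 43, 40, 29, 19, 13, 9 bp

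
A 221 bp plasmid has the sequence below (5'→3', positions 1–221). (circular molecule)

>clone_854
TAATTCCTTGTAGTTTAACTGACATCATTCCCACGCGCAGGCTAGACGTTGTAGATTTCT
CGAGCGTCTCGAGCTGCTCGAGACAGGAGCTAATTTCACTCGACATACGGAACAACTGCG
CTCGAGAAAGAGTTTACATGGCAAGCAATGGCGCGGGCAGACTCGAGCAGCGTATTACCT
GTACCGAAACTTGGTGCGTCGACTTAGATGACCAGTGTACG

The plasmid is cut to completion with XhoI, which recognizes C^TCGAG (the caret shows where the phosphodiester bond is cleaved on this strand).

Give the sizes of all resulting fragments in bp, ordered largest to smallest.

118, 44, 41, 9, 9 bp

XhoI sites (CTCGAG) start at positions 59, 68, 77, 121, 162.
XhoI cuts after the first base of each site, so after positions 59, 68, 77, 121, 162.
Circular molecule, 5 cuts → 5 fragments:
  60–68 → 9 bp
  69–77 → 9 bp
  78–121 → 44 bp
  122–162 → 41 bp
  163–221 then 1–59 → 59 + 59 = 118 bp
Sorted largest to smallest: 118, 44, 41, 9, 9 bp.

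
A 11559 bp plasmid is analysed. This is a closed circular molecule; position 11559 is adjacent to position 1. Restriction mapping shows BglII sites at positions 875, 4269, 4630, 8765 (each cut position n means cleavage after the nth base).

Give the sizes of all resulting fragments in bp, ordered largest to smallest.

4135, 3669, 3394, 361 bp

Circular molecule, 4 cuts → 4 fragments:
  4269 − 875 = 3394 bp
  4630 − 4269 = 361 bp
  8765 − 4630 = 4135 bp
  wrap: 11559 − 8765 + 875 = 3669 bp
Sorted largest to smallest: 4135, 3669, 3394, 361 bp.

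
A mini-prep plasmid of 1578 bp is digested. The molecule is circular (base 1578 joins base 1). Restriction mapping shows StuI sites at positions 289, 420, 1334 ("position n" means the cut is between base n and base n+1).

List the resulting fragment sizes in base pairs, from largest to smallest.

914, 533, 131 bp

Circular molecule, 3 cuts → 3 fragments:
  420 − 289 = 131 bp
  1334 − 420 = 914 bp
  wrap: 1578 − 1334 + 289 = 533 bp
Sorted largest to smallest: 914, 533, 131 bp.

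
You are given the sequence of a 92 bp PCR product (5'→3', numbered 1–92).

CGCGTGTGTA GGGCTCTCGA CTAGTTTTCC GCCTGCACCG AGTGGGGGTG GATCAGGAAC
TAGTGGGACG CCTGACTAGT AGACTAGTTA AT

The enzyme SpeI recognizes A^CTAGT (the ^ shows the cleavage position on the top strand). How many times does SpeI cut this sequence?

4

ACTAGT occurs starting at positions 20, 59, 75, 83.
SpeI cuts at 4 sites.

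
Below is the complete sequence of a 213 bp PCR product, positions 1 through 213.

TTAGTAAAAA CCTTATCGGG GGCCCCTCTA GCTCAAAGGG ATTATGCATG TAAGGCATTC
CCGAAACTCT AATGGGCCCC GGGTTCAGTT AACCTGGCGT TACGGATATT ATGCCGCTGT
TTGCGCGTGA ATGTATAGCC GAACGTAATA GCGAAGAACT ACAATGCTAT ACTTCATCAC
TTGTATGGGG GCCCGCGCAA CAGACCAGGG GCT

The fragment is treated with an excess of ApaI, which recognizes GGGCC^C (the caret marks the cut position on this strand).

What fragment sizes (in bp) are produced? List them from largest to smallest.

ApaI sites (GGGCCC) start at positions 20, 74, 189.
ApaI cuts after base 5 of each site (before the last base), so after positions 24, 78, 193.
Linear molecule, 3 cuts → 4 fragments:
  1–24 → 24 bp
  25–78 → 54 bp
  79–193 → 115 bp
  194–213 → 20 bp
Sorted largest to smallest: 115, 54, 24, 20 bp.

115, 54, 24, 20 bp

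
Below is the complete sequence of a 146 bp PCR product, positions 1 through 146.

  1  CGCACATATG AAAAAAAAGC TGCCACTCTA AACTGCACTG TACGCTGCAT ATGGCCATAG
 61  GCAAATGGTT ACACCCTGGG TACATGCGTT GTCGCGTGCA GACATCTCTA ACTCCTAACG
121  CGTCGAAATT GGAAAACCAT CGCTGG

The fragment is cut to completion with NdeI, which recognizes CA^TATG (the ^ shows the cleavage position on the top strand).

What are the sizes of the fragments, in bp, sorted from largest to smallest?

97, 43, 6 bp

NdeI sites (CATATG) start at positions 5, 48.
NdeI cuts after base 2 of each site, so after positions 6, 49.
Linear molecule, 2 cuts → 3 fragments:
  1–6 → 6 bp
  7–49 → 43 bp
  50–146 → 97 bp
Sorted largest to smallest: 97, 43, 6 bp.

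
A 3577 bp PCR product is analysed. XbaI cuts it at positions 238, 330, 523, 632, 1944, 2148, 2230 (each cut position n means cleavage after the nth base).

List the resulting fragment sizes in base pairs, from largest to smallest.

1347, 1312, 238, 204, 193, 109, 92, 82 bp

Linear molecule, 7 cuts → 8 fragments:
  238 − 0 = 238 bp
  330 − 238 = 92 bp
  523 − 330 = 193 bp
  632 − 523 = 109 bp
  1944 − 632 = 1312 bp
  2148 − 1944 = 204 bp
  2230 − 2148 = 82 bp
  3577 − 2230 = 1347 bp
Sorted largest to smallest: 1347, 1312, 238, 204, 193, 109, 92, 82 bp.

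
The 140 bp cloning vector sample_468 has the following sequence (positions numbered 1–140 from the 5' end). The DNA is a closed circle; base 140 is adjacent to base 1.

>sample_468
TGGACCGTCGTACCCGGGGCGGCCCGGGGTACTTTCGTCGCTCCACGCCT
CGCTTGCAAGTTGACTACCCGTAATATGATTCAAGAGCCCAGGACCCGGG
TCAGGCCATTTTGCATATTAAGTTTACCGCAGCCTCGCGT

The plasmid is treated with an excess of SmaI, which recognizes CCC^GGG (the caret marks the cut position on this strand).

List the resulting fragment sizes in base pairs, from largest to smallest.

72, 58, 10 bp

SmaI sites (CCCGGG) start at positions 13, 23, 95.
SmaI cuts after base 3 of each site, so after positions 15, 25, 97.
Circular molecule, 3 cuts → 3 fragments:
  16–25 → 10 bp
  26–97 → 72 bp
  98–140 then 1–15 → 43 + 15 = 58 bp
Sorted largest to smallest: 72, 58, 10 bp.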